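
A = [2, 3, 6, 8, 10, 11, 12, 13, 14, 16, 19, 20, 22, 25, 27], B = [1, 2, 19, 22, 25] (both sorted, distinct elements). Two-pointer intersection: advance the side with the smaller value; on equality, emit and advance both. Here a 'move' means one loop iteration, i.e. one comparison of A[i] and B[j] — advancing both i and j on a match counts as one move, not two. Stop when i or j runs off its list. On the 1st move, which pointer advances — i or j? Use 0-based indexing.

[i=0,j=0] 2>1 → j++

j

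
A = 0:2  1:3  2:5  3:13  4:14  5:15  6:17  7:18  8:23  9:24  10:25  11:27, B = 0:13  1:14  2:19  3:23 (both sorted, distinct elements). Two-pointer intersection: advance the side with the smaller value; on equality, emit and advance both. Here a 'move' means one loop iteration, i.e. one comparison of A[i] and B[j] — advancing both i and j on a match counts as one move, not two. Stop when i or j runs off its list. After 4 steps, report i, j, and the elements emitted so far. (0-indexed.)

i=4, j=1, emitted=[13]

[i=0,j=0] 2<13 → i++
[i=1,j=0] 3<13 → i++
[i=2,j=0] 5<13 → i++
[i=3,j=0] 13==13 emit → i++,j++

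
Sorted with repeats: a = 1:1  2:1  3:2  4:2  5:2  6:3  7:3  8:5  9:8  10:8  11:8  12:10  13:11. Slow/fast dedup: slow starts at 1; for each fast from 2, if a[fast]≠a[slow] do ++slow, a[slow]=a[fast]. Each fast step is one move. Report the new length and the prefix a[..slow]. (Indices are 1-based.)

length 7; prefix = [1, 2, 3, 5, 8, 10, 11]

slow=1 fast=2: a[fast]=1=a[slow] dup, fast++
slow=1 fast=3: a[fast]=2≠a[slow]=1 write a[2]=2, slow++,fast++
slow=2 fast=4: a[fast]=2=a[slow] dup, fast++
slow=2 fast=5: a[fast]=2=a[slow] dup, fast++
slow=2 fast=6: a[fast]=3≠a[slow]=2 write a[3]=3, slow++,fast++
slow=3 fast=7: a[fast]=3=a[slow] dup, fast++
slow=3 fast=8: a[fast]=5≠a[slow]=3 write a[4]=5, slow++,fast++
slow=4 fast=9: a[fast]=8≠a[slow]=5 write a[5]=8, slow++,fast++
slow=5 fast=10: a[fast]=8=a[slow] dup, fast++
slow=5 fast=11: a[fast]=8=a[slow] dup, fast++
slow=5 fast=12: a[fast]=10≠a[slow]=8 write a[6]=10, slow++,fast++
slow=6 fast=13: a[fast]=11≠a[slow]=10 write a[7]=11, slow++,fast++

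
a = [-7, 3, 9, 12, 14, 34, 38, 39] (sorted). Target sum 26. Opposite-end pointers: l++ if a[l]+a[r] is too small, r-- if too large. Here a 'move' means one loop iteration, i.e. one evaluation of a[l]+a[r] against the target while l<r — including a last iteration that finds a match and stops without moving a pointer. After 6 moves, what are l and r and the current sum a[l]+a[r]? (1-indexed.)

l=4, r=5, sum=26

[1,8] -7+39=32 >26 → r--
[1,7] -7+38=31 >26 → r--
[1,6] -7+34=27 >26 → r--
[1,5] -7+14=7 <26 → l++
[2,5] 3+14=17 <26 → l++
[3,5] 9+14=23 <26 → l++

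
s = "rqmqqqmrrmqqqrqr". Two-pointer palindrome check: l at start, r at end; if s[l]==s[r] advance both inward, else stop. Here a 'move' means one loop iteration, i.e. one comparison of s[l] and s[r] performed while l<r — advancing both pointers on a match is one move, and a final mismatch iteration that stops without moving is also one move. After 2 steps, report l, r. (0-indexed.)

l=2, r=13

l=0 r=15: 'r'=='r', l++,r--
l=1 r=14: 'q'=='q', l++,r--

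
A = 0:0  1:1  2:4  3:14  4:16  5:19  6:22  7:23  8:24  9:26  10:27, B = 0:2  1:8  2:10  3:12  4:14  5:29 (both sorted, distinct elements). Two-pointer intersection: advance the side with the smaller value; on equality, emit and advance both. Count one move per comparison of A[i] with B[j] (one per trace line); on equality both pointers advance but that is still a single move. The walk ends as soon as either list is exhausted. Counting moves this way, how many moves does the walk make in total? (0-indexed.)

15 moves

[i=0,j=0] 0<2 → i++
[i=1,j=0] 1<2 → i++
[i=2,j=0] 4>2 → j++
[i=2,j=1] 4<8 → i++
[i=3,j=1] 14>8 → j++
[i=3,j=2] 14>10 → j++
[i=3,j=3] 14>12 → j++
[i=3,j=4] 14==14 emit → i++,j++
[i=4,j=5] 16<29 → i++
[i=5,j=5] 19<29 → i++
[i=6,j=5] 22<29 → i++
[i=7,j=5] 23<29 → i++
[i=8,j=5] 24<29 → i++
[i=9,j=5] 26<29 → i++
[i=10,j=5] 27<29 → i++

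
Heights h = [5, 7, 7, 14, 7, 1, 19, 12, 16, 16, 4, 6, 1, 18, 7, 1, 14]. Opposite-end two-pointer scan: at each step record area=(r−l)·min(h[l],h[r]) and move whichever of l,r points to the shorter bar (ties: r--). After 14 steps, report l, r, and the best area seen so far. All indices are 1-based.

l=7, r=9, best area=182

l=1 r=17: min(5,14)*16=80 best=80 *, l++
l=2 r=17: min(7,14)*15=105 best=105 *, l++
l=3 r=17: min(7,14)*14=98 best=105, l++
l=4 r=17: min(14,14)*13=182 best=182 *, r--
l=4 r=16: min(14,1)*12=12 best=182, r--
l=4 r=15: min(14,7)*11=77 best=182, r--
l=4 r=14: min(14,18)*10=140 best=182, l++
l=5 r=14: min(7,18)*9=63 best=182, l++
l=6 r=14: min(1,18)*8=8 best=182, l++
l=7 r=14: min(19,18)*7=126 best=182, r--
l=7 r=13: min(19,1)*6=6 best=182, r--
l=7 r=12: min(19,6)*5=30 best=182, r--
l=7 r=11: min(19,4)*4=16 best=182, r--
l=7 r=10: min(19,16)*3=48 best=182, r--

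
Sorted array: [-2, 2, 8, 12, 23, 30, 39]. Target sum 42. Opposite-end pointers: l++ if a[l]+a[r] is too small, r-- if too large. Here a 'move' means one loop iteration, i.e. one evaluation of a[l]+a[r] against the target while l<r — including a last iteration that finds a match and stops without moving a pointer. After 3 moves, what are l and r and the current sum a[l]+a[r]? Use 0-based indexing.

l=0 r=6: -2+39=37 <42, l++
l=1 r=6: 2+39=41 <42, l++
l=2 r=6: 8+39=47 >42, r--

l=2, r=5, sum=38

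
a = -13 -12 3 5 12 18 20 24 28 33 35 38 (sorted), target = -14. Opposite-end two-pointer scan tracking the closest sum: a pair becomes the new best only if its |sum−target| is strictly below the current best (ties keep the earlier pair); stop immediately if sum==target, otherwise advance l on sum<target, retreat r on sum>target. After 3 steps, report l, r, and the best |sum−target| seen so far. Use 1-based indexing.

l=1, r=9, best |Δ|=34

l=1 r=12: -13+38=25 d=39 *, r--
l=1 r=11: -13+35=22 d=36 *, r--
l=1 r=10: -13+33=20 d=34 *, r--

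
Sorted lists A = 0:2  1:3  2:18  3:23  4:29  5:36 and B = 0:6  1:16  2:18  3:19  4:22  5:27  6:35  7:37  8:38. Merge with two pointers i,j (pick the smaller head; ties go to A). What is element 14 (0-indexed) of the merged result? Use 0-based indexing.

[i=0,j=0] A[i]=2<=B[j]=6 take 2 → i++
[i=1,j=0] A[i]=3<=B[j]=6 take 3 → i++
[i=2,j=0] A[i]=18>B[j]=6 take 6 → j++
[i=2,j=1] A[i]=18>B[j]=16 take 16 → j++
[i=2,j=2] A[i]=18<=B[j]=18 take 18 → i++
[i=3,j=2] A[i]=23>B[j]=18 take 18 → j++
[i=3,j=3] A[i]=23>B[j]=19 take 19 → j++
[i=3,j=4] A[i]=23>B[j]=22 take 22 → j++
[i=3,j=5] A[i]=23<=B[j]=27 take 23 → i++
[i=4,j=5] A[i]=29>B[j]=27 take 27 → j++
[i=4,j=6] A[i]=29<=B[j]=35 take 29 → i++
[i=5,j=6] A[i]=36>B[j]=35 take 35 → j++
[i=5,j=7] A[i]=36<=B[j]=37 take 36 → i++
[i=6,j=7] A done, take B[j]=37 → j++
[i=6,j=8] A done, take B[j]=38 → j++

merged[14] = 38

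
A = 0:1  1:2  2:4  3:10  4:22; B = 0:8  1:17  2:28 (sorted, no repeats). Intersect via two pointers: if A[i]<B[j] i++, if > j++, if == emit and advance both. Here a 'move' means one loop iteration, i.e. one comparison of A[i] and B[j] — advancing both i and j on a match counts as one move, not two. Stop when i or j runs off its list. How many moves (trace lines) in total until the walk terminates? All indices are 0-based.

[i=0,j=0] 1<8 → i++
[i=1,j=0] 2<8 → i++
[i=2,j=0] 4<8 → i++
[i=3,j=0] 10>8 → j++
[i=3,j=1] 10<17 → i++
[i=4,j=1] 22>17 → j++
[i=4,j=2] 22<28 → i++

7 moves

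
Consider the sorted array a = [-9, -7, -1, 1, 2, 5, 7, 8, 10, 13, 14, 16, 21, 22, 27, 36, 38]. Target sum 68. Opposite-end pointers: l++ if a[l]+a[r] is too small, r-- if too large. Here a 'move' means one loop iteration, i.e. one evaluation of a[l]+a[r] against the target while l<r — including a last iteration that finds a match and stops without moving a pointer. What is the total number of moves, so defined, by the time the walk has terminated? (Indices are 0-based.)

16 moves

[0,16] -9+38=29 <68 → l++
[1,16] -7+38=31 <68 → l++
[2,16] -1+38=37 <68 → l++
[3,16] 1+38=39 <68 → l++
[4,16] 2+38=40 <68 → l++
[5,16] 5+38=43 <68 → l++
[6,16] 7+38=45 <68 → l++
[7,16] 8+38=46 <68 → l++
[8,16] 10+38=48 <68 → l++
[9,16] 13+38=51 <68 → l++
[10,16] 14+38=52 <68 → l++
[11,16] 16+38=54 <68 → l++
[12,16] 21+38=59 <68 → l++
[13,16] 22+38=60 <68 → l++
[14,16] 27+38=65 <68 → l++
[15,16] 36+38=74 >68 → r--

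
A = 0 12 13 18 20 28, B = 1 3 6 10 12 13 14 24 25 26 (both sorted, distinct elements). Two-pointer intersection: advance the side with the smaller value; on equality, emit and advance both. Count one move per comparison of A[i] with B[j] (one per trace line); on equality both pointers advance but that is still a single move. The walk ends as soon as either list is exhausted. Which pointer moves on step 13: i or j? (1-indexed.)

[i=1,j=1] 0<1 → i++
[i=2,j=1] 12>1 → j++
[i=2,j=2] 12>3 → j++
[i=2,j=3] 12>6 → j++
[i=2,j=4] 12>10 → j++
[i=2,j=5] 12==12 emit → i++,j++
[i=3,j=6] 13==13 emit → i++,j++
[i=4,j=7] 18>14 → j++
[i=4,j=8] 18<24 → i++
[i=5,j=8] 20<24 → i++
[i=6,j=8] 28>24 → j++
[i=6,j=9] 28>25 → j++
[i=6,j=10] 28>26 → j++

j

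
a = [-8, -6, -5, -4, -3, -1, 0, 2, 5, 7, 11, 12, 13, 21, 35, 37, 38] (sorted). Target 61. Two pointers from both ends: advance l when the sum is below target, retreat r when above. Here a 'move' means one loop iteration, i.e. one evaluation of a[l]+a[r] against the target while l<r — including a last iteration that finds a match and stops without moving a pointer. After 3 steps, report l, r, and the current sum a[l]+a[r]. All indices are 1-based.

l=4, r=17, sum=34

l=1 r=17: -8+38=30 <61, l++
l=2 r=17: -6+38=32 <61, l++
l=3 r=17: -5+38=33 <61, l++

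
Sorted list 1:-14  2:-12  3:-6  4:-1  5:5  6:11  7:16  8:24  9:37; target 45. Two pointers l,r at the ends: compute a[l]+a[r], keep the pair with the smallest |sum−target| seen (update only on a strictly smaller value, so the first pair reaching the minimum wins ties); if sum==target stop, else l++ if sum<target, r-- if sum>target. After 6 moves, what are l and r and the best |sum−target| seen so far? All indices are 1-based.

[1,9] -14+37=23 d=22 * → l++
[2,9] -12+37=25 d=20 * → l++
[3,9] -6+37=31 d=14 * → l++
[4,9] -1+37=36 d=9 * → l++
[5,9] 5+37=42 d=3 * → l++
[6,9] 11+37=48 d=3 → r--

l=6, r=8, best |Δ|=3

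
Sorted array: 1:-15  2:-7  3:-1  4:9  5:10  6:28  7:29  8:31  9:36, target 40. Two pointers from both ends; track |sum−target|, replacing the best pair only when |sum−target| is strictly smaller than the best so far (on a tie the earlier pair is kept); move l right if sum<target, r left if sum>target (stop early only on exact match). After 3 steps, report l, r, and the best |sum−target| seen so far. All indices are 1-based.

l=4, r=9, best |Δ|=5

l=1 r=9: -15+36=21 d=19 *, l++
l=2 r=9: -7+36=29 d=11 *, l++
l=3 r=9: -1+36=35 d=5 *, l++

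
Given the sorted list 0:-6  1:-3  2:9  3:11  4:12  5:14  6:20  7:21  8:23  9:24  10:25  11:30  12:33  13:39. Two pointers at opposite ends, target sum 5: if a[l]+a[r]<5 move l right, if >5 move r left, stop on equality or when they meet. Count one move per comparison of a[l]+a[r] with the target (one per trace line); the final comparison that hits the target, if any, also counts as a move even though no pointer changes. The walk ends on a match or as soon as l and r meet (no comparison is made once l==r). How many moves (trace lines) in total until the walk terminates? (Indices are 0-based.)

l=0 r=13: -6+39=33 >5, r--
l=0 r=12: -6+33=27 >5, r--
l=0 r=11: -6+30=24 >5, r--
l=0 r=10: -6+25=19 >5, r--
l=0 r=9: -6+24=18 >5, r--
l=0 r=8: -6+23=17 >5, r--
l=0 r=7: -6+21=15 >5, r--
l=0 r=6: -6+20=14 >5, r--
l=0 r=5: -6+14=8 >5, r--
l=0 r=4: -6+12=6 >5, r--
l=0 r=3: -6+11=5, found

11 moves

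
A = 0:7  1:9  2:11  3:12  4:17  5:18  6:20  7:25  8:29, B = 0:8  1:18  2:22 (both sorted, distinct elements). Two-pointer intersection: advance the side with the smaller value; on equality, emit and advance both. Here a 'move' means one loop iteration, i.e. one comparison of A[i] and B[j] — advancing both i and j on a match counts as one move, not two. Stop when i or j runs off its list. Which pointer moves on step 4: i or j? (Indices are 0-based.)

i=0 j=0: 7<8, i++
i=1 j=0: 9>8, j++
i=1 j=1: 9<18, i++
i=2 j=1: 11<18, i++

i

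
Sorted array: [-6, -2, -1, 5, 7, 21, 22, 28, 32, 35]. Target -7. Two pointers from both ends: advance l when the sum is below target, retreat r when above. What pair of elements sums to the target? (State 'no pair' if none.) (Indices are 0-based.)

(-6, -1)

l=0 r=9: -6+35=29 >-7, r--
l=0 r=8: -6+32=26 >-7, r--
l=0 r=7: -6+28=22 >-7, r--
l=0 r=6: -6+22=16 >-7, r--
l=0 r=5: -6+21=15 >-7, r--
l=0 r=4: -6+7=1 >-7, r--
l=0 r=3: -6+5=-1 >-7, r--
l=0 r=2: -6+-1=-7, found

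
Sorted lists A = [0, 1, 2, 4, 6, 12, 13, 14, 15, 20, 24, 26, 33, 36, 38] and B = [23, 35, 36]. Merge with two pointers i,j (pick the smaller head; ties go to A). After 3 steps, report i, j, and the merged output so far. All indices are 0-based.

i=3, j=0, merged so far=[0, 1, 2]

[i=0,j=0] A[i]=0<=B[j]=23 take 0 → i++
[i=1,j=0] A[i]=1<=B[j]=23 take 1 → i++
[i=2,j=0] A[i]=2<=B[j]=23 take 2 → i++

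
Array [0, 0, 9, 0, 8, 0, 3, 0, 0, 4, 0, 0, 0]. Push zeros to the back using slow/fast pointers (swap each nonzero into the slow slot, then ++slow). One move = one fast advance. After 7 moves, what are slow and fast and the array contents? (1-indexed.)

slow=4, fast=8, a=[9, 8, 3, 0, 0, 0, 0, 0, 0, 4, 0, 0, 0]

(s=1,f=1) a[fast]=0 → fast++
(s=1,f=2) a[fast]=0 → fast++
(s=1,f=3) a[fast]=9≠0 swap→a[1]=9 → slow++,fast++
(s=2,f=4) a[fast]=0 → fast++
(s=2,f=5) a[fast]=8≠0 swap→a[2]=8 → slow++,fast++
(s=3,f=6) a[fast]=0 → fast++
(s=3,f=7) a[fast]=3≠0 swap→a[3]=3 → slow++,fast++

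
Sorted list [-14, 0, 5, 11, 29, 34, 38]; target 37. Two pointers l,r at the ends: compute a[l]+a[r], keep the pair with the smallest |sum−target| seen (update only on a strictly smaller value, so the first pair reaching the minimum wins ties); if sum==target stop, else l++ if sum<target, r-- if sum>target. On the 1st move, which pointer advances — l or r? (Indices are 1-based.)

l=1 r=7: -14+38=24 d=13 *, l++

l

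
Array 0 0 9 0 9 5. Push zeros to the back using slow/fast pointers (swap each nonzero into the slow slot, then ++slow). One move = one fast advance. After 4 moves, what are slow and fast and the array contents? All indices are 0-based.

slow=0 fast=0: a[fast]=0, fast++
slow=0 fast=1: a[fast]=0, fast++
slow=0 fast=2: a[fast]=9≠0 swap→a[0]=9, slow++,fast++
slow=1 fast=3: a[fast]=0, fast++

slow=1, fast=4, a=[9, 0, 0, 0, 9, 5]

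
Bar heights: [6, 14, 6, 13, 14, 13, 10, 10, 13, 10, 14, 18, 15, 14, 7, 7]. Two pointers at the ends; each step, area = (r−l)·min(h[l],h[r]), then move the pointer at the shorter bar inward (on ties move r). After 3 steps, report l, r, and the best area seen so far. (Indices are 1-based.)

l=2, r=14, best area=98

[1,16] min(6,7)*15=90 best=90 * → l++
[2,16] min(14,7)*14=98 best=98 * → r--
[2,15] min(14,7)*13=91 best=98 → r--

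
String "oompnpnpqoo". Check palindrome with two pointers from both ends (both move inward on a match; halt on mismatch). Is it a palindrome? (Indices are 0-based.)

not a palindrome (mismatch at 2,8)

[0,10] 'o'=='o' → l++,r--
[1,9] 'o'=='o' → l++,r--
[2,8] 'm'!='q' → stop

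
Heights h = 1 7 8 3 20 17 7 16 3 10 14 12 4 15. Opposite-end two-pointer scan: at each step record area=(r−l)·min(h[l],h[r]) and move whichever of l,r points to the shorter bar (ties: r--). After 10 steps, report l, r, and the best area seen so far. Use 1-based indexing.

l=1 r=14: min(1,15)*13=13 best=13 *, l++
l=2 r=14: min(7,15)*12=84 best=84 *, l++
l=3 r=14: min(8,15)*11=88 best=88 *, l++
l=4 r=14: min(3,15)*10=30 best=88, l++
l=5 r=14: min(20,15)*9=135 best=135 *, r--
l=5 r=13: min(20,4)*8=32 best=135, r--
l=5 r=12: min(20,12)*7=84 best=135, r--
l=5 r=11: min(20,14)*6=84 best=135, r--
l=5 r=10: min(20,10)*5=50 best=135, r--
l=5 r=9: min(20,3)*4=12 best=135, r--

l=5, r=8, best area=135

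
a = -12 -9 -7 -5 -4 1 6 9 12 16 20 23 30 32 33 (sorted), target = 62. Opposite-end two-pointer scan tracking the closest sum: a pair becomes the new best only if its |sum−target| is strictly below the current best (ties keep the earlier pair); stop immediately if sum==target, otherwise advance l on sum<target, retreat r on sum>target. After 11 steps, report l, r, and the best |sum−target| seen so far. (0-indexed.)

l=11, r=14, best |Δ|=9

[0,14] -12+33=21 d=41 * → l++
[1,14] -9+33=24 d=38 * → l++
[2,14] -7+33=26 d=36 * → l++
[3,14] -5+33=28 d=34 * → l++
[4,14] -4+33=29 d=33 * → l++
[5,14] 1+33=34 d=28 * → l++
[6,14] 6+33=39 d=23 * → l++
[7,14] 9+33=42 d=20 * → l++
[8,14] 12+33=45 d=17 * → l++
[9,14] 16+33=49 d=13 * → l++
[10,14] 20+33=53 d=9 * → l++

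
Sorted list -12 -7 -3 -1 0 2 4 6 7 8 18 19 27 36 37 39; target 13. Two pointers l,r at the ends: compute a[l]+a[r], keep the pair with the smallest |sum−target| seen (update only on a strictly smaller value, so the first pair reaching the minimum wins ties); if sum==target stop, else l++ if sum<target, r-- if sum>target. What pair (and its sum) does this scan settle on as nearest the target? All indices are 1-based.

pair (6, 7) with sum 13 (|Δ|=0)

l=1 r=16: -12+39=27 d=14 *, r--
l=1 r=15: -12+37=25 d=12 *, r--
l=1 r=14: -12+36=24 d=11 *, r--
l=1 r=13: -12+27=15 d=2 *, r--
l=1 r=12: -12+19=7 d=6, l++
l=2 r=12: -7+19=12 d=1 *, l++
l=3 r=12: -3+19=16 d=3, r--
l=3 r=11: -3+18=15 d=2, r--
l=3 r=10: -3+8=5 d=8, l++
l=4 r=10: -1+8=7 d=6, l++
l=5 r=10: 0+8=8 d=5, l++
l=6 r=10: 2+8=10 d=3, l++
l=7 r=10: 4+8=12 d=1, l++
l=8 r=10: 6+8=14 d=1, r--
l=8 r=9: 6+7=13 d=0 *, stop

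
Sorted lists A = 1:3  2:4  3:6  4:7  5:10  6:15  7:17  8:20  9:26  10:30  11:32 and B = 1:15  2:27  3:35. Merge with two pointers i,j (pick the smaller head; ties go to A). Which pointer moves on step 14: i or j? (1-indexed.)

j

i=1 j=1: A[i]=3<=B[j]=15 take 3, i++
i=2 j=1: A[i]=4<=B[j]=15 take 4, i++
i=3 j=1: A[i]=6<=B[j]=15 take 6, i++
i=4 j=1: A[i]=7<=B[j]=15 take 7, i++
i=5 j=1: A[i]=10<=B[j]=15 take 10, i++
i=6 j=1: A[i]=15<=B[j]=15 take 15, i++
i=7 j=1: A[i]=17>B[j]=15 take 15, j++
i=7 j=2: A[i]=17<=B[j]=27 take 17, i++
i=8 j=2: A[i]=20<=B[j]=27 take 20, i++
i=9 j=2: A[i]=26<=B[j]=27 take 26, i++
i=10 j=2: A[i]=30>B[j]=27 take 27, j++
i=10 j=3: A[i]=30<=B[j]=35 take 30, i++
i=11 j=3: A[i]=32<=B[j]=35 take 32, i++
i=12 j=3: A done, take B[j]=35, j++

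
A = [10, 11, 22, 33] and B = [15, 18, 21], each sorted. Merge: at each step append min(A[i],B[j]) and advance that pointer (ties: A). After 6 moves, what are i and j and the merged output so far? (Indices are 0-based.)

i=0 j=0: A[i]=10<=B[j]=15 take 10, i++
i=1 j=0: A[i]=11<=B[j]=15 take 11, i++
i=2 j=0: A[i]=22>B[j]=15 take 15, j++
i=2 j=1: A[i]=22>B[j]=18 take 18, j++
i=2 j=2: A[i]=22>B[j]=21 take 21, j++
i=2 j=3: B done, take A[i]=22, i++

i=3, j=3, merged so far=[10, 11, 15, 18, 21, 22]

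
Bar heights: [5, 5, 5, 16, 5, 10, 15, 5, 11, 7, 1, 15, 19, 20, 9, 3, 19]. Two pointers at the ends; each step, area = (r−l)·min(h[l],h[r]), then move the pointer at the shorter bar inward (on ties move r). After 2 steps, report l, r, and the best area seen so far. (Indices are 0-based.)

l=2, r=16, best area=80

l=0 r=16: min(5,19)*16=80 best=80 *, l++
l=1 r=16: min(5,19)*15=75 best=80, l++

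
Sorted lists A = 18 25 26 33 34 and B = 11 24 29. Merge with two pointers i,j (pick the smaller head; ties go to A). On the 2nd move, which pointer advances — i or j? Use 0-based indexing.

i=0 j=0: A[i]=18>B[j]=11 take 11, j++
i=0 j=1: A[i]=18<=B[j]=24 take 18, i++

i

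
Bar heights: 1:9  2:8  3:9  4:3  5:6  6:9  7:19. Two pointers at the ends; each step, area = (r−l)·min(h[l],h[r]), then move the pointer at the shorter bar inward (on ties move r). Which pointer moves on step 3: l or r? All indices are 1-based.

[1,7] min(9,19)*6=54 best=54 * → l++
[2,7] min(8,19)*5=40 best=54 → l++
[3,7] min(9,19)*4=36 best=54 → l++

l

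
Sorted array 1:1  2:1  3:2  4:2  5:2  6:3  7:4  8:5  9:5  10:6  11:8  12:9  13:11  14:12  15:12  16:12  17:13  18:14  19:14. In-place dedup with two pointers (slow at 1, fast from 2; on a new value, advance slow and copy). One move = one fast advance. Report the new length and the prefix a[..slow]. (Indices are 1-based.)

length 12; prefix = [1, 2, 3, 4, 5, 6, 8, 9, 11, 12, 13, 14]

slow=1 fast=2: a[fast]=1=a[slow] dup, fast++
slow=1 fast=3: a[fast]=2≠a[slow]=1 write a[2]=2, slow++,fast++
slow=2 fast=4: a[fast]=2=a[slow] dup, fast++
slow=2 fast=5: a[fast]=2=a[slow] dup, fast++
slow=2 fast=6: a[fast]=3≠a[slow]=2 write a[3]=3, slow++,fast++
slow=3 fast=7: a[fast]=4≠a[slow]=3 write a[4]=4, slow++,fast++
slow=4 fast=8: a[fast]=5≠a[slow]=4 write a[5]=5, slow++,fast++
slow=5 fast=9: a[fast]=5=a[slow] dup, fast++
slow=5 fast=10: a[fast]=6≠a[slow]=5 write a[6]=6, slow++,fast++
slow=6 fast=11: a[fast]=8≠a[slow]=6 write a[7]=8, slow++,fast++
slow=7 fast=12: a[fast]=9≠a[slow]=8 write a[8]=9, slow++,fast++
slow=8 fast=13: a[fast]=11≠a[slow]=9 write a[9]=11, slow++,fast++
slow=9 fast=14: a[fast]=12≠a[slow]=11 write a[10]=12, slow++,fast++
slow=10 fast=15: a[fast]=12=a[slow] dup, fast++
slow=10 fast=16: a[fast]=12=a[slow] dup, fast++
slow=10 fast=17: a[fast]=13≠a[slow]=12 write a[11]=13, slow++,fast++
slow=11 fast=18: a[fast]=14≠a[slow]=13 write a[12]=14, slow++,fast++
slow=12 fast=19: a[fast]=14=a[slow] dup, fast++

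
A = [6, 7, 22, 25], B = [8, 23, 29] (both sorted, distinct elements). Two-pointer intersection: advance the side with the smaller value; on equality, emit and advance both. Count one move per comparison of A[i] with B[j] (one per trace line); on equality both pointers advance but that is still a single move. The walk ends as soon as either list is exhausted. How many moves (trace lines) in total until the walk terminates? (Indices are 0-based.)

6 moves

[i=0,j=0] 6<8 → i++
[i=1,j=0] 7<8 → i++
[i=2,j=0] 22>8 → j++
[i=2,j=1] 22<23 → i++
[i=3,j=1] 25>23 → j++
[i=3,j=2] 25<29 → i++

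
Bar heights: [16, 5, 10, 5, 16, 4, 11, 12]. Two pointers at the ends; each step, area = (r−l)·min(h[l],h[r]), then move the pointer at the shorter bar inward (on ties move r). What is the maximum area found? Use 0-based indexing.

[0,7] min(16,12)*7=84 best=84 * → r--
[0,6] min(16,11)*6=66 best=84 → r--
[0,5] min(16,4)*5=20 best=84 → r--
[0,4] min(16,16)*4=64 best=84 → r--
[0,3] min(16,5)*3=15 best=84 → r--
[0,2] min(16,10)*2=20 best=84 → r--
[0,1] min(16,5)*1=5 best=84 → r--

max area = 84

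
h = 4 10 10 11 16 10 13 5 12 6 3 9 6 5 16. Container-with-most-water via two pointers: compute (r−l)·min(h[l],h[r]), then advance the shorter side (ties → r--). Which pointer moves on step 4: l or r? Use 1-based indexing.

[1,15] min(4,16)*14=56 best=56 * → l++
[2,15] min(10,16)*13=130 best=130 * → l++
[3,15] min(10,16)*12=120 best=130 → l++
[4,15] min(11,16)*11=121 best=130 → l++

l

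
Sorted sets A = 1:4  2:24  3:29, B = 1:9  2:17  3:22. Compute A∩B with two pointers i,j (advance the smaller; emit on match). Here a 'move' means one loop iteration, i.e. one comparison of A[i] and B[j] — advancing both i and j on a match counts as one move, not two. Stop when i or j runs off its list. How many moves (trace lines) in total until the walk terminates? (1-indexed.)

4 moves

[i=1,j=1] 4<9 → i++
[i=2,j=1] 24>9 → j++
[i=2,j=2] 24>17 → j++
[i=2,j=3] 24>22 → j++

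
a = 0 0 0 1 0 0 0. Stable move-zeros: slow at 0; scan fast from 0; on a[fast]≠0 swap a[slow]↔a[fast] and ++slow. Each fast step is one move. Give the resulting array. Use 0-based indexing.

[1, 0, 0, 0, 0, 0, 0]

(s=0,f=0) a[fast]=0 → fast++
(s=0,f=1) a[fast]=0 → fast++
(s=0,f=2) a[fast]=0 → fast++
(s=0,f=3) a[fast]=1≠0 swap→a[0]=1 → slow++,fast++
(s=1,f=4) a[fast]=0 → fast++
(s=1,f=5) a[fast]=0 → fast++
(s=1,f=6) a[fast]=0 → fast++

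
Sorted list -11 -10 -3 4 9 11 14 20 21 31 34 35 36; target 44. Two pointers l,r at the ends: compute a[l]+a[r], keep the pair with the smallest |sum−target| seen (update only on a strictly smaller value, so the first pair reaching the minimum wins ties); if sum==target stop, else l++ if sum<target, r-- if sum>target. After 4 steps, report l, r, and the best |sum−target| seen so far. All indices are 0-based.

l=0 r=12: -11+36=25 d=19 *, l++
l=1 r=12: -10+36=26 d=18 *, l++
l=2 r=12: -3+36=33 d=11 *, l++
l=3 r=12: 4+36=40 d=4 *, l++

l=4, r=12, best |Δ|=4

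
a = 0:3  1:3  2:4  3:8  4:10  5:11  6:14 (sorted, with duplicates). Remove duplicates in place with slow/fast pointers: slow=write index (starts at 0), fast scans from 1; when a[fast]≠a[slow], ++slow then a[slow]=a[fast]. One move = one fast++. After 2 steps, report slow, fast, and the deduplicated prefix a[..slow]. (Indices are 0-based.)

slow=1, fast=3, prefix=[3, 4]

(s=0,f=1) a[fast]=3=a[slow] dup → fast++
(s=0,f=2) a[fast]=4≠a[slow]=3 write a[1]=4 → slow++,fast++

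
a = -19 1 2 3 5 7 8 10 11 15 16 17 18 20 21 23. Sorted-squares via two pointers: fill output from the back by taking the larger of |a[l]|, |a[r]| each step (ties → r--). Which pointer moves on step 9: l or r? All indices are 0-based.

[0,15] |-19|<=|23| out[15]=529 → r--
[0,14] |-19|<=|21| out[14]=441 → r--
[0,13] |-19|<=|20| out[13]=400 → r--
[0,12] |-19|>|18| out[12]=361 → l++
[1,12] |1|<=|18| out[11]=324 → r--
[1,11] |1|<=|17| out[10]=289 → r--
[1,10] |1|<=|16| out[9]=256 → r--
[1,9] |1|<=|15| out[8]=225 → r--
[1,8] |1|<=|11| out[7]=121 → r--

r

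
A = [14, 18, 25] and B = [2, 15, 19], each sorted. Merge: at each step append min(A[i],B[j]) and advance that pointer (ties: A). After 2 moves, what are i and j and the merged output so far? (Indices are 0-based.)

i=0 j=0: A[i]=14>B[j]=2 take 2, j++
i=0 j=1: A[i]=14<=B[j]=15 take 14, i++

i=1, j=1, merged so far=[2, 14]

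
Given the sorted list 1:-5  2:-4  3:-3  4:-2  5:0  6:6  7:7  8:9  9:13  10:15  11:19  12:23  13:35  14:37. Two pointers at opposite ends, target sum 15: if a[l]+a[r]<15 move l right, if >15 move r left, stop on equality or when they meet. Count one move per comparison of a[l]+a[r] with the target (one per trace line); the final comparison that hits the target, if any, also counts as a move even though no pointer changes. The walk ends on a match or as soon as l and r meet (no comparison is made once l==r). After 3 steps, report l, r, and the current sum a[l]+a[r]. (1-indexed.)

l=1, r=11, sum=14

[1,14] -5+37=32 >15 → r--
[1,13] -5+35=30 >15 → r--
[1,12] -5+23=18 >15 → r--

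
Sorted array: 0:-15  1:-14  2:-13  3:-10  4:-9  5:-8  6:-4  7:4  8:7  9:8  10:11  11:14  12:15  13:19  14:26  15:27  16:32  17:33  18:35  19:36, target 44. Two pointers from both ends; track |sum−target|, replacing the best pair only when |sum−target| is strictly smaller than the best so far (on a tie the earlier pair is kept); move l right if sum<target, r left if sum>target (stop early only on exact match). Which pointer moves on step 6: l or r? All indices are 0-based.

l

[0,19] -15+36=21 d=23 * → l++
[1,19] -14+36=22 d=22 * → l++
[2,19] -13+36=23 d=21 * → l++
[3,19] -10+36=26 d=18 * → l++
[4,19] -9+36=27 d=17 * → l++
[5,19] -8+36=28 d=16 * → l++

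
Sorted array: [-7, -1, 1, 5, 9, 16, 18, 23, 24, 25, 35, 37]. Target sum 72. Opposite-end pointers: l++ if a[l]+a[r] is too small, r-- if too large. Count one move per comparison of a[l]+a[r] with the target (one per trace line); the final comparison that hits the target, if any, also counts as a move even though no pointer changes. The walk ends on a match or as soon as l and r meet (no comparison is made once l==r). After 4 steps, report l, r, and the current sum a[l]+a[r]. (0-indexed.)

l=4, r=11, sum=46

l=0 r=11: -7+37=30 <72, l++
l=1 r=11: -1+37=36 <72, l++
l=2 r=11: 1+37=38 <72, l++
l=3 r=11: 5+37=42 <72, l++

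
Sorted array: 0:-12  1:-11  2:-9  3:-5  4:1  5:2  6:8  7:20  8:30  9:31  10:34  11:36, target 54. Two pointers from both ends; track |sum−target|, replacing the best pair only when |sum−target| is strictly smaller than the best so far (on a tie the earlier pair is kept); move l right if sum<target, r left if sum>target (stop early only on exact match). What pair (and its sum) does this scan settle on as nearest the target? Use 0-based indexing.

pair (20, 34) with sum 54 (|Δ|=0)

[0,11] -12+36=24 d=30 * → l++
[1,11] -11+36=25 d=29 * → l++
[2,11] -9+36=27 d=27 * → l++
[3,11] -5+36=31 d=23 * → l++
[4,11] 1+36=37 d=17 * → l++
[5,11] 2+36=38 d=16 * → l++
[6,11] 8+36=44 d=10 * → l++
[7,11] 20+36=56 d=2 * → r--
[7,10] 20+34=54 d=0 * → stop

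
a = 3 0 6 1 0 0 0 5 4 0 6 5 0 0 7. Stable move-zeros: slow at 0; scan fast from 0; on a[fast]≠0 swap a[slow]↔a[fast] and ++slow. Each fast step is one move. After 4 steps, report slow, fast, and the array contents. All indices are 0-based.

slow=3, fast=4, a=[3, 6, 1, 0, 0, 0, 0, 5, 4, 0, 6, 5, 0, 0, 7]

(s=0,f=0) a[fast]=3≠0 swap→a[0]=3 → slow++,fast++
(s=1,f=1) a[fast]=0 → fast++
(s=1,f=2) a[fast]=6≠0 swap→a[1]=6 → slow++,fast++
(s=2,f=3) a[fast]=1≠0 swap→a[2]=1 → slow++,fast++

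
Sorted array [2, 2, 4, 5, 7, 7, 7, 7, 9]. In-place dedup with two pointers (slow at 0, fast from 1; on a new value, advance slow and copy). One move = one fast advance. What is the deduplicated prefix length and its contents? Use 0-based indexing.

slow=0 fast=1: a[fast]=2=a[slow] dup, fast++
slow=0 fast=2: a[fast]=4≠a[slow]=2 write a[1]=4, slow++,fast++
slow=1 fast=3: a[fast]=5≠a[slow]=4 write a[2]=5, slow++,fast++
slow=2 fast=4: a[fast]=7≠a[slow]=5 write a[3]=7, slow++,fast++
slow=3 fast=5: a[fast]=7=a[slow] dup, fast++
slow=3 fast=6: a[fast]=7=a[slow] dup, fast++
slow=3 fast=7: a[fast]=7=a[slow] dup, fast++
slow=3 fast=8: a[fast]=9≠a[slow]=7 write a[4]=9, slow++,fast++

length 5; prefix = [2, 4, 5, 7, 9]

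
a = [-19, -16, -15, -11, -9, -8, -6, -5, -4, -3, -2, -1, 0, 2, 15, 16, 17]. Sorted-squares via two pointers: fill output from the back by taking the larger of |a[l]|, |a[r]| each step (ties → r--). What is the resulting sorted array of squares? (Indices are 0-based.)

l=0 r=16: |-19|>|17| out[16]=361, l++
l=1 r=16: |-16|<=|17| out[15]=289, r--
l=1 r=15: |-16|<=|16| out[14]=256, r--
l=1 r=14: |-16|>|15| out[13]=256, l++
l=2 r=14: |-15|<=|15| out[12]=225, r--
l=2 r=13: |-15|>|2| out[11]=225, l++
l=3 r=13: |-11|>|2| out[10]=121, l++
l=4 r=13: |-9|>|2| out[9]=81, l++
l=5 r=13: |-8|>|2| out[8]=64, l++
l=6 r=13: |-6|>|2| out[7]=36, l++
l=7 r=13: |-5|>|2| out[6]=25, l++
l=8 r=13: |-4|>|2| out[5]=16, l++
l=9 r=13: |-3|>|2| out[4]=9, l++
l=10 r=13: |-2|<=|2| out[3]=4, r--
l=10 r=12: |-2|>|0| out[2]=4, l++
l=11 r=12: |-1|>|0| out[1]=1, l++
l=12 r=12: |0|<=|0| out[0]=0, r--

[0, 1, 4, 4, 9, 16, 25, 36, 64, 81, 121, 225, 225, 256, 256, 289, 361]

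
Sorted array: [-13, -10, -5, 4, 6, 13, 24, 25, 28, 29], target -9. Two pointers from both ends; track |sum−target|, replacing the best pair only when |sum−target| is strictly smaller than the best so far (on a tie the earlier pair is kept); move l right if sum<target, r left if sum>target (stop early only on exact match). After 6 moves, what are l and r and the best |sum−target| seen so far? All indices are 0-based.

l=0, r=3, best |Δ|=2

l=0 r=9: -13+29=16 d=25 *, r--
l=0 r=8: -13+28=15 d=24 *, r--
l=0 r=7: -13+25=12 d=21 *, r--
l=0 r=6: -13+24=11 d=20 *, r--
l=0 r=5: -13+13=0 d=9 *, r--
l=0 r=4: -13+6=-7 d=2 *, r--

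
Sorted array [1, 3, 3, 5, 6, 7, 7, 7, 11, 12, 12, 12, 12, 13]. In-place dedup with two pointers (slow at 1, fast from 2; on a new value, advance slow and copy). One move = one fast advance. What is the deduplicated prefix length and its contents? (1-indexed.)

length 8; prefix = [1, 3, 5, 6, 7, 11, 12, 13]

(s=1,f=2) a[fast]=3≠a[slow]=1 write a[2]=3 → slow++,fast++
(s=2,f=3) a[fast]=3=a[slow] dup → fast++
(s=2,f=4) a[fast]=5≠a[slow]=3 write a[3]=5 → slow++,fast++
(s=3,f=5) a[fast]=6≠a[slow]=5 write a[4]=6 → slow++,fast++
(s=4,f=6) a[fast]=7≠a[slow]=6 write a[5]=7 → slow++,fast++
(s=5,f=7) a[fast]=7=a[slow] dup → fast++
(s=5,f=8) a[fast]=7=a[slow] dup → fast++
(s=5,f=9) a[fast]=11≠a[slow]=7 write a[6]=11 → slow++,fast++
(s=6,f=10) a[fast]=12≠a[slow]=11 write a[7]=12 → slow++,fast++
(s=7,f=11) a[fast]=12=a[slow] dup → fast++
(s=7,f=12) a[fast]=12=a[slow] dup → fast++
(s=7,f=13) a[fast]=12=a[slow] dup → fast++
(s=7,f=14) a[fast]=13≠a[slow]=12 write a[8]=13 → slow++,fast++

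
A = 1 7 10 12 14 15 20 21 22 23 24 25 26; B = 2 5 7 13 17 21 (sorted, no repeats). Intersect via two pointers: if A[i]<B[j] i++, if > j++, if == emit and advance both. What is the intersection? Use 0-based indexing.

intersection = [7, 21]

i=0 j=0: 1<2, i++
i=1 j=0: 7>2, j++
i=1 j=1: 7>5, j++
i=1 j=2: 7==7 emit, i++,j++
i=2 j=3: 10<13, i++
i=3 j=3: 12<13, i++
i=4 j=3: 14>13, j++
i=4 j=4: 14<17, i++
i=5 j=4: 15<17, i++
i=6 j=4: 20>17, j++
i=6 j=5: 20<21, i++
i=7 j=5: 21==21 emit, i++,j++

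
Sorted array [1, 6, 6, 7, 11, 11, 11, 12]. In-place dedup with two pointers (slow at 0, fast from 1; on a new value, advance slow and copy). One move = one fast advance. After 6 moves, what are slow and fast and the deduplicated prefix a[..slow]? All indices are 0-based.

slow=0 fast=1: a[fast]=6≠a[slow]=1 write a[1]=6, slow++,fast++
slow=1 fast=2: a[fast]=6=a[slow] dup, fast++
slow=1 fast=3: a[fast]=7≠a[slow]=6 write a[2]=7, slow++,fast++
slow=2 fast=4: a[fast]=11≠a[slow]=7 write a[3]=11, slow++,fast++
slow=3 fast=5: a[fast]=11=a[slow] dup, fast++
slow=3 fast=6: a[fast]=11=a[slow] dup, fast++

slow=3, fast=7, prefix=[1, 6, 7, 11]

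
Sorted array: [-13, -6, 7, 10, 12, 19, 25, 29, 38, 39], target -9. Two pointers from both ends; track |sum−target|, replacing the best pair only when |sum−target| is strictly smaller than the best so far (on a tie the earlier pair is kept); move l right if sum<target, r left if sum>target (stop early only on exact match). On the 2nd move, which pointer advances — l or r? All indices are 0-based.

l=0 r=9: -13+39=26 d=35 *, r--
l=0 r=8: -13+38=25 d=34 *, r--

r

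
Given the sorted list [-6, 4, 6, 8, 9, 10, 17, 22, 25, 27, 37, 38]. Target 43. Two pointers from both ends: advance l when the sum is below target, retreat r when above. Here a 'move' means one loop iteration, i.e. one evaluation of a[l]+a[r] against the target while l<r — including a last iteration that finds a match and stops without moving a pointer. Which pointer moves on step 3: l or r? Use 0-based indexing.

[0,11] -6+38=32 <43 → l++
[1,11] 4+38=42 <43 → l++
[2,11] 6+38=44 >43 → r--

r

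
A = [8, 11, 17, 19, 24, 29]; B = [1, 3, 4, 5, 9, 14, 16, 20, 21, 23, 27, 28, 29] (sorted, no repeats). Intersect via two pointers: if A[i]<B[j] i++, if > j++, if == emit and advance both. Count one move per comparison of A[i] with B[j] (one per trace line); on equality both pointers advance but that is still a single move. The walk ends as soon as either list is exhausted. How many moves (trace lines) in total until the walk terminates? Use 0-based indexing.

i=0 j=0: 8>1, j++
i=0 j=1: 8>3, j++
i=0 j=2: 8>4, j++
i=0 j=3: 8>5, j++
i=0 j=4: 8<9, i++
i=1 j=4: 11>9, j++
i=1 j=5: 11<14, i++
i=2 j=5: 17>14, j++
i=2 j=6: 17>16, j++
i=2 j=7: 17<20, i++
i=3 j=7: 19<20, i++
i=4 j=7: 24>20, j++
i=4 j=8: 24>21, j++
i=4 j=9: 24>23, j++
i=4 j=10: 24<27, i++
i=5 j=10: 29>27, j++
i=5 j=11: 29>28, j++
i=5 j=12: 29==29 emit, i++,j++

18 moves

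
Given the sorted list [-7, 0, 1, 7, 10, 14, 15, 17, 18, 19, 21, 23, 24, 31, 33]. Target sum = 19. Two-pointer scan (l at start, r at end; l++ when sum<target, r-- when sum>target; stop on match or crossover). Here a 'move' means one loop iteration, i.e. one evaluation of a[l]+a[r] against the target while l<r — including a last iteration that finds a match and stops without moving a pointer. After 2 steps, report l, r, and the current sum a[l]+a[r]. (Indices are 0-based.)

l=0 r=14: -7+33=26 >19, r--
l=0 r=13: -7+31=24 >19, r--

l=0, r=12, sum=17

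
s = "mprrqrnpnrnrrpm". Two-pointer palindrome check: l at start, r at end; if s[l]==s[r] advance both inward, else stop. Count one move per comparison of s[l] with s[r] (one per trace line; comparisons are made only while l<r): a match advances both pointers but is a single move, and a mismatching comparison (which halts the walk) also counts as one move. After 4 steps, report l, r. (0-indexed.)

[0,14] 'm'=='m' → l++,r--
[1,13] 'p'=='p' → l++,r--
[2,12] 'r'=='r' → l++,r--
[3,11] 'r'=='r' → l++,r--

l=4, r=10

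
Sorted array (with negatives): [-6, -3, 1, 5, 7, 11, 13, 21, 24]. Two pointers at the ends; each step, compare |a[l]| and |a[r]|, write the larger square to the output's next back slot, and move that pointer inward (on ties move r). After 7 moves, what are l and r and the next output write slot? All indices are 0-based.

l=1, r=2, next write slot=1

l=0 r=8: |-6|<=|24| out[8]=576, r--
l=0 r=7: |-6|<=|21| out[7]=441, r--
l=0 r=6: |-6|<=|13| out[6]=169, r--
l=0 r=5: |-6|<=|11| out[5]=121, r--
l=0 r=4: |-6|<=|7| out[4]=49, r--
l=0 r=3: |-6|>|5| out[3]=36, l++
l=1 r=3: |-3|<=|5| out[2]=25, r--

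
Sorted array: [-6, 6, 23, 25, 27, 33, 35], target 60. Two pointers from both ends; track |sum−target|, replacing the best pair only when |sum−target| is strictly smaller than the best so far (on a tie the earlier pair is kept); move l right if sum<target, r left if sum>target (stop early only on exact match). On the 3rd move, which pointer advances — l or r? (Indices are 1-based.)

l=1 r=7: -6+35=29 d=31 *, l++
l=2 r=7: 6+35=41 d=19 *, l++
l=3 r=7: 23+35=58 d=2 *, l++

l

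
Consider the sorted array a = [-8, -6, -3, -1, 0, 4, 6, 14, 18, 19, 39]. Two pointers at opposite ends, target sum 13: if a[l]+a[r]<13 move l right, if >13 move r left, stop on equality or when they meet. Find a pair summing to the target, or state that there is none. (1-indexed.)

l=1 r=11: -8+39=31 >13, r--
l=1 r=10: -8+19=11 <13, l++
l=2 r=10: -6+19=13, found

(-6, 19)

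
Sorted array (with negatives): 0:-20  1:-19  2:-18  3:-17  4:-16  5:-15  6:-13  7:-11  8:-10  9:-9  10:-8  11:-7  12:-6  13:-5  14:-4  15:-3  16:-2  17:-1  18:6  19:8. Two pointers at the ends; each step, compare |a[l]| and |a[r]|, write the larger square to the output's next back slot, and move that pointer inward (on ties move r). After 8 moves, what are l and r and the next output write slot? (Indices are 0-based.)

l=0 r=19: |-20|>|8| out[19]=400, l++
l=1 r=19: |-19|>|8| out[18]=361, l++
l=2 r=19: |-18|>|8| out[17]=324, l++
l=3 r=19: |-17|>|8| out[16]=289, l++
l=4 r=19: |-16|>|8| out[15]=256, l++
l=5 r=19: |-15|>|8| out[14]=225, l++
l=6 r=19: |-13|>|8| out[13]=169, l++
l=7 r=19: |-11|>|8| out[12]=121, l++

l=8, r=19, next write slot=11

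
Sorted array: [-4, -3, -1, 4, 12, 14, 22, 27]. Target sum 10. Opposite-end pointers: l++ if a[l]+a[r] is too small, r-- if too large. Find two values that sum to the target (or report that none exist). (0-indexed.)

(-4, 14)

[0,7] -4+27=23 >10 → r--
[0,6] -4+22=18 >10 → r--
[0,5] -4+14=10 → found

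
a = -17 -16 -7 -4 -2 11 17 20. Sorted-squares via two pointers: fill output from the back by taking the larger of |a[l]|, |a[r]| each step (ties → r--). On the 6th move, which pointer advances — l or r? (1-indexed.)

[1,8] |-17|<=|20| out[8]=400 → r--
[1,7] |-17|<=|17| out[7]=289 → r--
[1,6] |-17|>|11| out[6]=289 → l++
[2,6] |-16|>|11| out[5]=256 → l++
[3,6] |-7|<=|11| out[4]=121 → r--
[3,5] |-7|>|-2| out[3]=49 → l++

l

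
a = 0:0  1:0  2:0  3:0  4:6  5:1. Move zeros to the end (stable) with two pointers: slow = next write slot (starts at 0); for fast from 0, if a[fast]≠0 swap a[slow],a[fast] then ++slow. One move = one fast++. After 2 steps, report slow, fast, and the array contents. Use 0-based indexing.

slow=0, fast=2, a=[0, 0, 0, 0, 6, 1]

slow=0 fast=0: a[fast]=0, fast++
slow=0 fast=1: a[fast]=0, fast++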